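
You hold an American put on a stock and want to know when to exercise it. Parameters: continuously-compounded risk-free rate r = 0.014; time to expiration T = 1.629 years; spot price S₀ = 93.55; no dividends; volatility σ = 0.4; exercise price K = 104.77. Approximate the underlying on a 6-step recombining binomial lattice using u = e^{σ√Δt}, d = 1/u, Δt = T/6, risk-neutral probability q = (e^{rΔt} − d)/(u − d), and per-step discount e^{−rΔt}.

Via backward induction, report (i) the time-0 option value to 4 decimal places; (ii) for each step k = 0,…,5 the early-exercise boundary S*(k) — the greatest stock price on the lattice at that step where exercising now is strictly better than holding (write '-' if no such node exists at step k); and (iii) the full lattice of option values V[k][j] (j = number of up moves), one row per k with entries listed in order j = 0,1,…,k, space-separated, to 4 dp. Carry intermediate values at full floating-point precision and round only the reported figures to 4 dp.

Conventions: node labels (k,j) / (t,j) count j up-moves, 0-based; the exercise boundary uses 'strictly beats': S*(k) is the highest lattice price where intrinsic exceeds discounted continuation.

price = 25.3159
boundary = - - - 50.0603 61.6609 75.9499
tree:
25.3159
33.9673 15.2536
44.0091 22.3260 6.9825
54.7097 31.6693 11.4172 1.7745
64.1279 43.1091 18.3489 3.2813 0.0000
71.7741 54.7097 28.8201 6.0676 0.0000 0.0000
77.9818 64.1279 43.1091 11.2200 0.0000 0.0000 0.0000

Δt=0.27150  u=1.23173  d=0.81186  q=0.45715  discount=0.99621
step 6 (expiry): payoffs max(K−S,0) = 77.9818 64.1279 43.1091 11.2200 0.0000 0.0000 0.0000
step 5: (k=5,j=0): S=32.9959, K−S=71.7741, hold=71.3766 ⇒ V=71.7741 exercise | (k=5,j=1): S=50.0603, K−S=54.7097, hold=54.3122 ⇒ V=54.7097 exercise | (k=5,j=2): S=75.9499, K−S=28.8201, hold=28.4227 ⇒ V=28.8201 exercise | (k=5,j=3): S=115.2287, K−S=0.0000, hold=6.0676 ⇒ V=6.0676 continue | (k=5,j=4): S=174.8212, K−S=0.0000, hold=0.0000 ⇒ V=0.0000 continue | (k=5,j=5): S=265.2332, K−S=0.0000, hold=0.0000 ⇒ V=0.0000 continue  boundary S*=75.9499
step 4: (k=4,j=0): S=40.6421, K−S=64.1279, hold=63.7304 ⇒ V=64.1279 exercise | (k=4,j=1): S=61.6609, K−S=43.1091, hold=42.7116 ⇒ V=43.1091 exercise | (k=4,j=2): S=93.5500, K−S=11.2200, hold=18.3489 ⇒ V=18.3489 continue | (k=4,j=3): S=141.9310, K−S=0.0000, hold=3.2813 ⇒ V=3.2813 continue | (k=4,j=4): S=215.3332, K−S=0.0000, hold=0.0000 ⇒ V=0.0000 continue  boundary S*=61.6609
step 3: (k=3,j=0): S=50.0603, K−S=54.7097, hold=54.3122 ⇒ V=54.7097 exercise | (k=3,j=1): S=75.9499, K−S=28.8201, hold=31.6693 ⇒ V=31.6693 continue | (k=3,j=2): S=115.2287, K−S=0.0000, hold=11.4172 ⇒ V=11.4172 continue | (k=3,j=3): S=174.8212, K−S=0.0000, hold=1.7745 ⇒ V=1.7745 continue  boundary S*=50.0603
step 2: (k=2,j=0): S=61.6609, K−S=43.1091, hold=44.0091 ⇒ V=44.0091 continue | (k=2,j=1): S=93.5500, K−S=11.2200, hold=22.3260 ⇒ V=22.3260 continue | (k=2,j=2): S=141.9310, K−S=0.0000, hold=6.9825 ⇒ V=6.9825 continue  boundary S*=-
step 1: (k=1,j=0): S=75.9499, K−S=28.8201, hold=33.9673 ⇒ V=33.9673 continue | (k=1,j=1): S=115.2287, K−S=0.0000, hold=15.2536 ⇒ V=15.2536 continue  boundary S*=-
step 0: (k=0,j=0): S=93.5500, K−S=11.2200, hold=25.3159 ⇒ V=25.3159 continue  boundary S*=-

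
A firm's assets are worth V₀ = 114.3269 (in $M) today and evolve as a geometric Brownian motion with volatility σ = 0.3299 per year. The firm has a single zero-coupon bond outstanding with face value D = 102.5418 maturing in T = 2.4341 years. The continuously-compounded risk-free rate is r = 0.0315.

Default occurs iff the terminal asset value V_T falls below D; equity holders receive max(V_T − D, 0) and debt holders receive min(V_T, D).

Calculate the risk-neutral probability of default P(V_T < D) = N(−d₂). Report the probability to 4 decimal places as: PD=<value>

Work the structural quantities from V₀ = 114.3269 against face 102.5418:
d₁ = [ln(V₀/D) + (r + σ²/2)T] / (σ√T)
   = [ln(114.3269/102.5418) + (0.0315 + 0.5·0.3299²)·2.4341] / (0.3299·√2.4341)
   = [0.108791 + 0.209131] / 0.514697 = 0.617688
d₂ = d₁ − σ√T = 0.617688 − 0.514697 = 0.102991
risk-neutral PD = N(−d₂) = N(-0.102991) = 0.458985

PD=0.4590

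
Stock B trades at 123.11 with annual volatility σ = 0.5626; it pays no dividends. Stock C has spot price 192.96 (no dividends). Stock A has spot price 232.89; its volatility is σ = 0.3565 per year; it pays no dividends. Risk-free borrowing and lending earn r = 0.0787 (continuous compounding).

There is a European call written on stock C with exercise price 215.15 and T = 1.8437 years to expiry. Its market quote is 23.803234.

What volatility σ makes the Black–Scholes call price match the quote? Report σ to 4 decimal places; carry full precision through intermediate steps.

At σ = 0.1972 the Black–Scholes value reproduces the quote:
σ√T = 0.1972·√1.8437 = 0.267764
d₁ = (ln(S/K) + (r+σ²/2)T) / (σ√T) = (ln(192.96/215.15) + (0.0787+0.1972²/2)·1.8437) / 0.267764 = (-0.108853 + 0.180948) / 0.267764 = 0.269250
d₂ = d₁ − σ√T = 0.269250 − 0.267764 = 0.001486
e^{−rT} = 0.864936
N(d₁) = 0.606131,  N(d₂) = 0.500593
V = S·N(d₁) − K·e^{−rT}·N(d₂) = 116.959096 − 93.155861 = 23.803234 (the observed quote) — the price is monotone increasing in volatility, hence this σ is the only solution

sigma = 0.1972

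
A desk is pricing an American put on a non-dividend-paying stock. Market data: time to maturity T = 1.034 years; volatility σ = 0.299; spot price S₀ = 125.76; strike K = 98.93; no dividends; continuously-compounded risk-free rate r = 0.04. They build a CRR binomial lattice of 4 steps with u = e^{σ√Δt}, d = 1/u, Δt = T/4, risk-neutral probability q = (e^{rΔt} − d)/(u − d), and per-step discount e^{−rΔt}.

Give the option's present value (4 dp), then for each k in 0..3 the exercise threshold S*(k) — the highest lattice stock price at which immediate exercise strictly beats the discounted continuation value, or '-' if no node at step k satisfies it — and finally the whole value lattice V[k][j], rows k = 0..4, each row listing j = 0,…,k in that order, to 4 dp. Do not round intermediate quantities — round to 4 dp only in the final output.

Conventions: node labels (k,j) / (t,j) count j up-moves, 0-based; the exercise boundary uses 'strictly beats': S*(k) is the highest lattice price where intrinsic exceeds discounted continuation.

params: Δt=0.25850 u=1.16418 d=0.85897 q=0.49612 e^(-rΔt)=0.98971
t_4 payoffs: 30.4669 6.1404 0.0000 0.0000 0.0000
t_3: node(3,0) S=79.7036 payoff=19.2264 vs cont=18.2087 → 19.2264 [stop]  node(3,1) S=108.0242 payoff=0.0000 vs cont=3.0622 → 3.0622 [wait]  node(3,2) S=146.4078 payoff=0.0000 vs cont=0.0000 → 0.0000 [wait]  node(3,3) S=198.4299 payoff=0.0000 vs cont=0.0000 → 0.0000 [wait]  ⇒ S*(3)=79.7036
t_2: node(2,0) S=92.7896 payoff=6.1404 vs cont=11.0917 → 11.0917 [wait]  node(2,1) S=125.7600 payoff=0.0000 vs cont=1.5271 → 1.5271 [wait]  node(2,2) S=170.4455 payoff=0.0000 vs cont=0.0000 → 0.0000 [wait]  ⇒ S*(2)=-
t_1: node(1,0) S=108.0242 payoff=0.0000 vs cont=6.2812 → 6.2812 [wait]  node(1,1) S=146.4078 payoff=0.0000 vs cont=0.7616 → 0.7616 [wait]  ⇒ S*(1)=-
t_0: node(0,0) S=125.7600 payoff=0.0000 vs cont=3.5063 → 3.5063 [wait]  ⇒ S*(0)=-

price = 3.5063
boundary = - - - 79.7036
tree:
3.5063
6.2812 0.7616
11.0917 1.5271 0.0000
19.2264 3.0622 0.0000 0.0000
30.4669 6.1404 0.0000 0.0000 0.0000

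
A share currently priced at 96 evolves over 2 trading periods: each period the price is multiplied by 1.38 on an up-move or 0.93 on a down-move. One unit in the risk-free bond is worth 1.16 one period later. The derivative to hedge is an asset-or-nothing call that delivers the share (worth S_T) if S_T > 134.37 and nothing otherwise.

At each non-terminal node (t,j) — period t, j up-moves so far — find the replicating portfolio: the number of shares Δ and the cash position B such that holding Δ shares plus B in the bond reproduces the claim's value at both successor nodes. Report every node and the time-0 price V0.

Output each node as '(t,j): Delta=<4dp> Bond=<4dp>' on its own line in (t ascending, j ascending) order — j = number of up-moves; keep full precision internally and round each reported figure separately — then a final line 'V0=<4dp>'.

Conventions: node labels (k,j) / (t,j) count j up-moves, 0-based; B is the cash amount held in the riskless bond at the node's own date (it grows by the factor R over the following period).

(0,0): Delta=1.8647 Bond=-143.5156
(1,0): Delta=0.0000 Bond=0.0000
(1,1): Delta=3.0667 Bond=-325.7181
V0=35.4931

Arbitrage-free pricing uses the up-move probability p* = (R−d)/(u−d) = 0.5111, discounting each step at R = 1.16.
Expiry values: V(2,0)=0.0000, V(2,1)=0.0000, V(2,2)=182.8224
(1,0): S=89.2800. Δ = (V_up−V_dn)/(S_up−S_dn) = (0.0000−0.0000)/(123.2064−83.0304) = 0.0000. V = [p*·0.0000 + (1−p*)·0.0000]/1.16 = 0.0000. B = V − Δ·S = 0.0000.
(1,1): S=132.4800. Δ = (V_up−V_dn)/(S_up−S_dn) = (182.8224−0.0000)/(182.8224−123.2064) = 3.0667. V = [p*·182.8224 + (1−p*)·0.0000]/1.16 = 80.5539. B = V − Δ·S = -325.7181.
(0,0): S=96.0000. Δ = (V_up−V_dn)/(S_up−S_dn) = (80.5539−0.0000)/(132.4800−89.2800) = 1.8647. V = [p*·80.5539 + (1−p*)·0.0000]/1.16 = 35.4931. B = V − Δ·S = -143.5156.
Verification: the root portfolio costs Δ(0,0)·S0 + B(0,0) = 35.4931, matching V0.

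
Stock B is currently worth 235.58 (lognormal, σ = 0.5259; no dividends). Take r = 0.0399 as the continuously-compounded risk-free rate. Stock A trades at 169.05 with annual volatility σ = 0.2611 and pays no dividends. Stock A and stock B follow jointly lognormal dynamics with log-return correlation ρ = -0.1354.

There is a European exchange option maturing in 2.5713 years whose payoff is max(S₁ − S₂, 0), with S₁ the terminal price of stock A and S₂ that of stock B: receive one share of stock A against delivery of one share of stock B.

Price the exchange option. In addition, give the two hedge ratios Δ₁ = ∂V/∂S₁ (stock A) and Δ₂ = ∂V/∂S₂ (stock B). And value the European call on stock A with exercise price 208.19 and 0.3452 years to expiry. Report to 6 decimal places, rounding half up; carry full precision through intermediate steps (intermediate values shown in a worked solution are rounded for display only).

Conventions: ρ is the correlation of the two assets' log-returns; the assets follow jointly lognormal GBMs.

σ_eff = √(σ₁² + σ₂² − 2ρσ₁σ₂) = √(0.2611² + 0.5259² − 2·-0.1354·0.2611·0.5259) = 0.618003
d₁ = (ln(S₁/S₂) + (q₂ − q₁ + σ_eff²/2)T) / (σ_eff√T) = (ln(169.05/235.58) + (0.0 − 0.0 + 0.190964)·2.5713) / 0.990985 = 0.160618
d₂ = d₁ − σ_eff√T = 0.160618 − 0.990985 = -0.830367
N(d₁) = 0.563803,  N(d₂) = 0.203166
V = S₁·e^{−q₁T}·N(d₁) − S₂·e^{−q₂T}·N(d₂) = 95.310868 − 47.861733 = 47.449135
Δ₁ = e^{−q₁T}·N(d₁) = 0.563803;  Δ₂ = −e^{−q₂T}·N(d₂) = -0.203166
[vanilla: stock A call K=208.19]
σ√T = 0.2611·√0.3452 = 0.153406
d₁ = (ln(S/K) + (r+σ²/2)T) / (σ√T) = (ln(169.05/208.19) + (0.0399+0.2611²/2)·0.3452) / 0.153406 = (-0.208257 + 0.025540) / 0.153406 = -1.191065
d₂ = d₁ − σ√T = -1.191065 − 0.153406 = -1.344471
e^{−rT} = 0.986321
N(d₁) = 0.116814,  N(d₂) = 0.089398
price = S·N(d₁) − K·e^{−rT}·N(d₂) = 19.747426 − 18.357206 = 1.390220

exchange price = 47.449135
Δ1 = 0.563803
Δ2 = -0.203166
price(stock A call K=208.19) = 1.390220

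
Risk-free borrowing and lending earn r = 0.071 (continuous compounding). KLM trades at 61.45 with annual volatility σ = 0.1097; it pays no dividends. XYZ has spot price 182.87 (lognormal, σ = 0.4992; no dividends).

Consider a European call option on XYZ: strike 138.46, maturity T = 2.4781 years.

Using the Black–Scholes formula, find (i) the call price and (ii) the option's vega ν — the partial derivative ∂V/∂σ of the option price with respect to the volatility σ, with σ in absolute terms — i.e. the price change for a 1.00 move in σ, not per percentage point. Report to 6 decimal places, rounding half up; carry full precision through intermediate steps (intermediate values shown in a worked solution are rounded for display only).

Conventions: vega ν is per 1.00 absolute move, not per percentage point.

σ√T = 0.4992·√2.4781 = 0.785840
d₁ = (ln(S/K) + (r+σ²/2)T) / (σ√T) = (ln(182.87/138.46) + (0.071+0.4992²/2)·2.4781) / 0.785840 = (0.278194 + 0.484717) / 0.785840 = 0.970823
d₂ = d₁ − σ√T = 0.970823 − 0.785840 = 0.184983
e^{−rT} = 0.838664
N(d₁) = 0.834182,  N(d₂) = 0.573379
Call price V = S·N(d₁) − K·e^{−rT}·N(d₂) = 152.546817 − 66.581568 = 85.965249
φ(d₁) = (1/√(2π))·e^{−d₁²/2} = 0.249029
ν = S·φ(d₁)·√T = 71.688800

price = 85.965249
ν = 71.688800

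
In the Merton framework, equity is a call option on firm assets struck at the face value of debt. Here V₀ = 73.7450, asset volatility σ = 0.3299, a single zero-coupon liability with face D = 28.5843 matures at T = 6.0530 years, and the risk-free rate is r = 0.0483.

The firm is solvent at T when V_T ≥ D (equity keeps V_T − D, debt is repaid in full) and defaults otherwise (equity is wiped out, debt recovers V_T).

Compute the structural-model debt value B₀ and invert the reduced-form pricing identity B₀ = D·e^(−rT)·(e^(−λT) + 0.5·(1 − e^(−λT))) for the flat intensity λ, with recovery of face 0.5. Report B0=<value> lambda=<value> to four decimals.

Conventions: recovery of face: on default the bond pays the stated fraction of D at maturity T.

With assets at 73.7450 and a single debt payment of 28.5843 at 6.0530 years:
d₁ = [ln(V₀/D) + (r + σ²/2)T] / (σ√T)
   = [ln(73.7450/28.5843) + (0.0483 + 0.5·0.3299²)·6.0530] / (0.3299·√6.0530)
   = [0.947756 + 0.621746] / 0.811648 = 1.933722
d₂ = d₁ − σ√T = 1.933722 − 0.811648 = 1.122074
N(d₁) = 0.973426,  N(d₂) = 0.869085,  e^(−rT) = 0.746500
E₀ = V₀·N(d₁) − D·e^(−rT)·N(d₂)
   = 73.7450·0.973426 − 28.5843·0.746500·0.869085 = 53.240648
B₀ = V₀ − E₀ = 73.7450 − 53.240648 = 20.504352
e^(−λT) = (B₀·e^(rT)/D − 0.5)/(1 − 0.5) = (20.5044·1.339585/28.5843 − 0.5)/0.5 = 0.92185134
λ = −ln(0.92185134)/6.0530 = 0.013443

B0=20.5044 lambda=0.0134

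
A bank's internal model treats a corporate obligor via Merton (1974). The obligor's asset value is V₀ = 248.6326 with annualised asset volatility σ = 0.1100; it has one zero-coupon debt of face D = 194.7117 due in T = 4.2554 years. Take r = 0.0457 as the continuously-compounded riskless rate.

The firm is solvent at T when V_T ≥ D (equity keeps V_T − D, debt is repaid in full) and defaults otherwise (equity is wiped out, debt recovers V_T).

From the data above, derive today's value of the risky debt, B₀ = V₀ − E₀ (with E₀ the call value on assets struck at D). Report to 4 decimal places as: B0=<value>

B0=159.8446

Equity is a call on the firm's assets struck at D = 194.7117:
d₁ = [ln(V₀/D) + (r + σ²/2)T] / (σ√T)
   = [ln(248.6326/194.7117) + (0.0457 + 0.5·0.1100²)·4.2554] / (0.1100·√4.2554)
   = [0.244456 + 0.220217] / 0.226915 = 2.047787
d₂ = d₁ − σ√T = 2.047787 − 0.226915 = 1.820872
N(d₁) = 0.979710,  N(d₂) = 0.965687,  e^(−rT) = 0.823269
E₀ = V₀·N(d₁) − D·e^(−rT)·N(d₂)
   = 248.6326·0.979710 − 194.7117·0.823269·0.965687 = 88.787953
B₀ = V₀ − E₀ = 248.6326 − 88.787953 = 159.844647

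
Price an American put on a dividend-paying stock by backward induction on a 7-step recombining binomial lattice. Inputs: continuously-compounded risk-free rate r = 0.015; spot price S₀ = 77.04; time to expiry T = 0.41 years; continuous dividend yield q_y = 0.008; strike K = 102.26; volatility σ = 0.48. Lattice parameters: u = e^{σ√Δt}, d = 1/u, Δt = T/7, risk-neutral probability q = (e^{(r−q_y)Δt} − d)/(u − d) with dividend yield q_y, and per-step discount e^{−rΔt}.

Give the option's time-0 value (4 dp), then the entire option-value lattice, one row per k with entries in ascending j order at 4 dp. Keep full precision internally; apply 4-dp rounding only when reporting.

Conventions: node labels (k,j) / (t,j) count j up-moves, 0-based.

price = 27.7238
tree:
27.7238
34.3778 20.3543
41.2463 26.7814 13.2242
47.8894 33.9141 18.8763 6.9451
53.8525 41.1919 25.8604 11.1222 2.2995
59.1615 47.8894 33.6693 17.1994 4.3651 0.0000
63.8883 53.8525 41.1919 25.2200 8.2863 0.0000 0.0000
68.0967 59.1615 47.8894 33.6693 15.7299 0.0000 0.0000 0.0000

params: Δt=0.05857 u=1.12318 d=0.89033 q=0.47275 e^(-rΔt)=0.99912
t_7 payoffs: 68.0967 59.1615 47.8894 33.6693 15.7299 0.0000 0.0000 0.0000
k=6: node(6,0) S=38.3717 payoff=63.8883 vs cont=63.8165 → 63.8883 [stop]  node(6,1) S=48.4075 payoff=53.8525 vs cont=53.7853 → 53.8525 [stop]  node(6,2) S=61.0681 payoff=41.1919 vs cont=41.1307 → 41.1919 [stop]  node(6,3) S=77.0400 payoff=25.2200 vs cont=25.1663 → 25.2200 [stop]  node(6,4) S=97.1892 payoff=5.0708 vs cont=8.2863 → 8.2863 [wait]  node(6,5) S=122.6082 payoff=0.0000 vs cont=0.0000 → 0.0000 [wait]  node(6,6) S=154.6754 payoff=0.0000 vs cont=0.0000 → 0.0000 [wait]
k=5: node(5,0) S=43.0985 payoff=59.1615 vs cont=59.0919 → 59.1615 [stop]  node(5,1) S=54.3706 payoff=47.8894 vs cont=47.8251 → 47.8894 [stop]  node(5,2) S=68.5907 payoff=33.6693 vs cont=33.6116 → 33.6693 [stop]  node(5,3) S=86.5301 payoff=15.7299 vs cont=17.1994 → 17.1994 [wait]  node(5,4) S=109.1613 payoff=0.0000 vs cont=4.3651 → 4.3651 [wait]  node(5,5) S=137.7116 payoff=0.0000 vs cont=0.0000 → 0.0000 [wait]
k=4: node(4,0) S=48.4075 payoff=53.8525 vs cont=53.7853 → 53.8525 [stop]  node(4,1) S=61.0681 payoff=41.1919 vs cont=41.1307 → 41.1919 [stop]  node(4,2) S=77.0400 payoff=25.2200 vs cont=25.8604 → 25.8604 [wait]  node(4,3) S=97.1892 payoff=5.0708 vs cont=11.1222 → 11.1222 [wait]  node(4,4) S=122.6082 payoff=0.0000 vs cont=2.2995 → 2.2995 [wait]
k=3: node(3,0) S=54.3706 payoff=47.8894 vs cont=47.8251 → 47.8894 [stop]  node(3,1) S=68.5907 payoff=33.6693 vs cont=33.9141 → 33.9141 [wait]  node(3,2) S=86.5301 payoff=15.7299 vs cont=18.8763 → 18.8763 [wait]  node(3,3) S=109.1613 payoff=0.0000 vs cont=6.9451 → 6.9451 [wait]
k=2: node(2,0) S=61.0681 payoff=41.1919 vs cont=41.2463 → 41.2463 [wait]  node(2,1) S=77.0400 payoff=25.2200 vs cont=26.7814 → 26.7814 [wait]  node(2,2) S=97.1892 payoff=5.0708 vs cont=13.2242 → 13.2242 [wait]
k=1: node(1,0) S=68.5907 payoff=33.6693 vs cont=34.3778 → 34.3778 [wait]  node(1,1) S=86.5301 payoff=15.7299 vs cont=20.3543 → 20.3543 [wait]
k=0: node(0,0) S=77.0400 payoff=25.2200 vs cont=27.7238 → 27.7238 [wait]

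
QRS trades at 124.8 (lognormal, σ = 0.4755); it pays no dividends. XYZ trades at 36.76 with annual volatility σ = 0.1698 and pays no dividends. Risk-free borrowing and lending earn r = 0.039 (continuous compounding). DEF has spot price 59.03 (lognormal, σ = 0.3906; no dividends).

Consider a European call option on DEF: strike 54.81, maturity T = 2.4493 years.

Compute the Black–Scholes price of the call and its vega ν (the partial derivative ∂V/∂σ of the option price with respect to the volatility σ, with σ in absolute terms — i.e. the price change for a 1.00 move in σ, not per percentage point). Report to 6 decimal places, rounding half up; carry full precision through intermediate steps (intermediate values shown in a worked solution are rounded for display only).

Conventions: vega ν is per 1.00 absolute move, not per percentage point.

price = 18.158733
ν = 31.091024

σ√T = 0.3906·√2.4493 = 0.611298
d₁ = (ln(S/K) + (r+σ²/2)T) / (σ√T) = (ln(59.03/54.81) + (0.039+0.3906²/2)·2.4493) / 0.611298 = (0.074173 + 0.282366) / 0.611298 = 0.583248
d₂ = d₁ − σ√T = 0.583248 − 0.611298 = -0.028050
e^{−rT} = 0.908898
N(d₁) = 0.720137,  N(d₂) = 0.488811
Call price V = S·N(d₁) − K·e^{−rT}·N(d₂) = 42.509681 − 24.350947 = 18.158733
φ(d₁) = (1/√(2π))·e^{−d₁²/2} = 0.336544
ν = S·φ(d₁)·√T = 31.091024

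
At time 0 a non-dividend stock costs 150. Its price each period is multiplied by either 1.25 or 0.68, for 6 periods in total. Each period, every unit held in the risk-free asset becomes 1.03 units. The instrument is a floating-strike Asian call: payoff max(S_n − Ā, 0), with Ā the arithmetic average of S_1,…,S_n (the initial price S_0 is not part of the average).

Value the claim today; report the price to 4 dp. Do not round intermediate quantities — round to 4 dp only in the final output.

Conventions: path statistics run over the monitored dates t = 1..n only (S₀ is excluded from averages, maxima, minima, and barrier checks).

With p* = (R−d)/(u−d) = 0.6140, sum probability × payoff across the paths and divide by R^6.
Enumerate all 2^6 = 64 price paths (U = up ×1.25, D = down ×0.68); each path with k up-moves has probability p*^k·(1−p*)^(6−k).
DDDDDD: Ā=47.8727, payoff=0.0000, prob=0.003306
UDDDDD: Ā=88.0012, payoff=0.0000, prob=0.005259
DUDDDD: Ā=73.7512, payoff=0.0000, prob=0.005259
UUDDDD: Ā=135.5721, payoff=0.0000, prob=0.008367
DDUDDD: Ā=64.0612, payoff=0.0000, prob=0.005259
UDUDDD: Ā=117.7596, payoff=0.0000, prob=0.008367
DUUDDD: Ā=103.5096, payoff=0.0000, prob=0.008367
UUUDDD: Ā=190.2750, payoff=0.0000, prob=0.013311
DDDUDD: Ā=57.4720, payoff=0.0000, prob=0.005259
UDDUDD: Ā=105.6471, payoff=0.0000, prob=0.008367
DUDUDD: Ā=91.3971, payoff=0.0000, prob=0.008367
UUDUDD: Ā=168.0094, payoff=0.0000, prob=0.013311
DDUUDD: Ā=81.7071, payoff=0.0000, prob=0.008367
UDUUDD: Ā=150.1969, payoff=0.0000, prob=0.013311
DUUUDD: Ā=135.9469, payoff=0.0000, prob=0.013311
UUUUDD: Ā=249.9023, payoff=0.0000, prob=0.021177
DDDDUD: Ā=52.9914, payoff=0.0000, prob=0.005259
UDDDUD: Ā=97.4106, payoff=0.0000, prob=0.008367
DUDDUD: Ā=83.1606, payoff=0.0000, prob=0.008367
UUDDUD: Ā=152.8688, payoff=0.0000, prob=0.013311
DDUDUD: Ā=73.4706, payoff=0.0000, prob=0.008367
UDUDUD: Ā=135.0563, payoff=0.0000, prob=0.013311
DUUDUD: Ā=120.8063, payoff=0.0000, prob=0.013311
UUUDUD: Ā=222.0703, payoff=0.0000, prob=0.021177
DDDUUD: Ā=66.8814, payoff=0.0000, prob=0.008367
UDDUUD: Ā=122.9437, payoff=0.0000, prob=0.013311
DUDUUD: Ā=108.6937, payoff=0.0000, prob=0.013311
UUDUUD: Ā=199.8047, payoff=0.0000, prob=0.021177
DDUUUD: Ā=99.0037, payoff=0.0000, prob=0.013311
UDUUUD: Ā=181.9922, payoff=0.0000, prob=0.021177
DUUUUD: Ā=167.7422, payoff=1.5938, prob=0.021177
UUUUUD: Ā=308.3496, payoff=2.9297, prob=0.033691
DDDDDU: Ā=49.9445, payoff=0.0000, prob=0.005259
UDDDDU: Ā=91.8098, payoff=0.0000, prob=0.008367
DUDDDU: Ā=77.5598, payoff=0.0000, prob=0.008367
UUDDDU: Ā=142.5731, payoff=0.0000, prob=0.013311
DDUDDU: Ā=67.8698, payoff=0.0000, prob=0.008367
UDUDDU: Ā=124.7606, payoff=0.0000, prob=0.013311
DUUDDU: Ā=110.5106, payoff=0.0000, prob=0.013311
UUUDDU: Ā=203.1445, payoff=0.0000, prob=0.021177
DDDUDU: Ā=61.2806, payoff=0.0000, prob=0.008367
UDDUDU: Ā=112.6481, payoff=0.0000, prob=0.013311
DUDUDU: Ā=98.3981, payoff=0.0000, prob=0.013311
UUDUDU: Ā=180.8789, payoff=0.0000, prob=0.021177
DDUUDU: Ā=88.7081, payoff=3.4106, prob=0.013311
UDUUDU: Ā=163.0664, payoff=6.2695, prob=0.021177
DUUUDU: Ā=148.8164, payoff=20.5195, prob=0.021177
UUUUDU: Ā=273.5596, payoff=37.7197, prob=0.033691
DDDDUU: Ā=56.7999, payoff=0.0000, prob=0.008367
UDDDUU: Ā=104.4116, payoff=0.0000, prob=0.013311
DUDDUU: Ā=90.1616, payoff=1.9571, prob=0.013311
UUDDUU: Ā=165.7383, payoff=3.5977, prob=0.021177
DDUDUU: Ā=80.4716, payoff=11.6471, prob=0.013311
UDUDUU: Ā=147.9258, payoff=21.4102, prob=0.021177
DUUDUU: Ā=133.6758, payoff=35.6602, prob=0.021177
UUUDUU: Ā=245.7275, payoff=65.5518, prob=0.033691
DDDUUU: Ā=73.8824, payoff=18.2363, prob=0.013311
UDDUUU: Ā=135.8133, payoff=33.5227, prob=0.021177
DUDUUU: Ā=121.5633, payoff=47.7727, prob=0.021177
UUDUUU: Ā=223.4619, payoff=87.8174, prob=0.033691
DDUUUU: Ā=111.8733, payoff=57.4627, prob=0.021177
UDUUUU: Ā=205.6494, payoff=105.6299, prob=0.033691
DUUUUU: Ā=191.3994, payoff=119.8799, prob=0.033691
UUUUUU: Ā=351.8372, payoff=220.3674, prob=0.053599
Price = Σ prob·payoff / R^6 = 31.239457 / 1.194052 = 26.1626

price = 26.1626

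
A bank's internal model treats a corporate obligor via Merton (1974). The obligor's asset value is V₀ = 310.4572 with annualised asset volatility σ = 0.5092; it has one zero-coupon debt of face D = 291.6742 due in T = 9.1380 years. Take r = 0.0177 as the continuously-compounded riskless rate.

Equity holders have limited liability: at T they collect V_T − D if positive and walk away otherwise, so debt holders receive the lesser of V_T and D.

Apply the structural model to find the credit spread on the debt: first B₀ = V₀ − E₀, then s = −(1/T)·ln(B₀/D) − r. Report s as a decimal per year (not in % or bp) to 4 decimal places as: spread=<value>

spread=0.0777

Apply the equity-as-call identities (strike 291.6742, horizon 9.1380 years):
d₁ = [ln(V₀/D) + (r + σ²/2)T] / (σ√T)
   = [ln(310.4572/291.6742) + (0.0177 + 0.5·0.5092²)·9.1380] / (0.5092·√9.1380)
   = [0.062409 + 1.346414] / 1.539267 = 0.915256
d₂ = d₁ − σ√T = 0.915256 − 1.539267 = -0.624011
N(d₁) = 0.819971,  N(d₂) = 0.266310,  e^(−rT) = 0.850660
E₀ = V₀·N(d₁) − D·e^(−rT)·N(d₂)
   = 310.4572·0.819971 − 291.6742·0.850660·0.266310 = 188.490306
B₀ = V₀ − E₀ = 310.4572 − 188.490306 = 121.966894
spread = −(1/T)·ln(B₀/D) − r = −(1/9.1380)·ln(121.966894/291.6742) − 0.0177 = 0.07771341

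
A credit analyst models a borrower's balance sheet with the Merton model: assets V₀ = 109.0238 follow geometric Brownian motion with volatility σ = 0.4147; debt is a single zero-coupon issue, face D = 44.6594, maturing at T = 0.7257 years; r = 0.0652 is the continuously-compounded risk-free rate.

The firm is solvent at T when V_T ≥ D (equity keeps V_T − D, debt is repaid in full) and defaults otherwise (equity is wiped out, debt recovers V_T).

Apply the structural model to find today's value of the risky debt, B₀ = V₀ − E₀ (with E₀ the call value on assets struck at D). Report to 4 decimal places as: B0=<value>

B0=42.5669

Apply the equity-as-call identities (strike 44.6594, horizon 0.7257 years):
d₁ = [ln(V₀/D) + (r + σ²/2)T] / (σ√T)
   = [ln(109.0238/44.6594) + (0.0652 + 0.5·0.4147²)·0.7257] / (0.4147·√0.7257)
   = [0.892501 + 0.109717] / 0.353275 = 2.836938
d₂ = d₁ − σ√T = 2.836938 − 0.353275 = 2.483663
N(d₁) = 0.997723,  N(d₂) = 0.993498,  e^(−rT) = 0.953786
E₀ = V₀·N(d₁) − D·e^(−rT)·N(d₂)
   = 109.0238·0.997723 − 44.6594·0.953786·0.993498 = 66.456936
B₀ = V₀ − E₀ = 109.0238 − 66.456936 = 42.566864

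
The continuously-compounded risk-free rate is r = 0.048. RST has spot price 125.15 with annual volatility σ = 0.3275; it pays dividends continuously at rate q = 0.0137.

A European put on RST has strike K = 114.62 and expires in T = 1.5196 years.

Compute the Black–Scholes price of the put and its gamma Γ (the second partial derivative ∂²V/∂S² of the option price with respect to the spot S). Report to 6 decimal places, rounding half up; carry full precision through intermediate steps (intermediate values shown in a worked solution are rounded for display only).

σ√T = 0.3275·√1.5196 = 0.403716
d₁ = (ln(S/K) + (r−q+σ²/2)T) / (σ√T) = (ln(125.15/114.62) + (0.048−0.0137+0.3275²/2)·1.5196) / 0.403716 = (0.087891 + 0.133616) / 0.403716 = 0.548669
d₂ = d₁ − σ√T = 0.548669 − 0.403716 = 0.144953
e^{−rT} = 0.929656
e^{−qT} = 0.979397
N(−d₁) = 0.291616,  N(−d₂) = 0.442374
Put price V = K·e^{−rT}·N(−d₂) − S·e^{−qT}·N(−d₁) = 47.138130 − 35.743864 = 11.394266
φ(d₁) = (1/√(2π))·e^{−d₁²/2} = 0.343195
Γ = e^{−qT}·φ(d₁) / (S·σ·√T) = 0.006653

price = 11.394266
Γ = 0.006653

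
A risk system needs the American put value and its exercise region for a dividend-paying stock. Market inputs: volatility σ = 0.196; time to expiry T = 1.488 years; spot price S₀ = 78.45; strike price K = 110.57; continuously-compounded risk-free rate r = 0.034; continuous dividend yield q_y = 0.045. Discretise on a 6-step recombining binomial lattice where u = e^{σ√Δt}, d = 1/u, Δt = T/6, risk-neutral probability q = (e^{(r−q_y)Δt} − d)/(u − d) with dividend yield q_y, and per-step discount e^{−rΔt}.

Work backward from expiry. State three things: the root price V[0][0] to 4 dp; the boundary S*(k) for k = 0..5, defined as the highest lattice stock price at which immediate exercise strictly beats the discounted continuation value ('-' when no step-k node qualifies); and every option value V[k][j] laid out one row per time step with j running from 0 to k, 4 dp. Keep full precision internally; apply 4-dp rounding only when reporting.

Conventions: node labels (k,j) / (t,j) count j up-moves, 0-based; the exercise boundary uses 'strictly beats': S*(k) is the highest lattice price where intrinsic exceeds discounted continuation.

Δt=0.24800, u=1.10253, d=0.90701, q=0.46168, disc=e^(-rΔt)=0.99160
k=6 terminal: V=max(K-S,0) → 66.8932 57.4777 46.0325 32.1200 15.2084 0.0000 0.0000
k=5: j=0 S=48.1550 intr=62.4150 cont=62.0210 V=62.4150[EX]; j=1 S=58.5359 intr=52.0341 cont=51.7553 V=52.0341[EX]; j=2 S=71.1545 intr=39.4155 cont=39.2767 V=39.4155[EX]; j=3 S=86.4935 intr=24.0765 cont=24.1080 V=24.1080[hold]; j=4 S=105.1390 intr=5.4310 cont=8.1182 V=8.1182[hold]; j=5 S=127.8040 intr=0.0000 cont=0.0000 V=0.0000[hold]  S*(5)=71.1545
k=4: j=0 S=53.0923 intr=57.4777 cont=57.1385 V=57.4777[EX]; j=1 S=64.5375 intr=46.0325 cont=45.8203 V=46.0325[EX]; j=2 S=78.4500 intr=32.1200 cont=32.0766 V=32.1200[EX]; j=3 S=95.3616 intr=15.2084 cont=16.5853 V=16.5853[hold]; j=4 S=115.9188 intr=0.0000 cont=4.3335 V=4.3335[hold]  S*(4)=78.4500
k=3: j=0 S=58.5359 intr=52.0341 cont=51.7553 V=52.0341[EX]; j=1 S=71.1545 intr=39.4155 cont=39.2767 V=39.4155[EX]; j=2 S=86.4935 intr=24.0765 cont=24.7384 V=24.7384[hold]; j=3 S=105.1390 intr=5.4310 cont=10.8371 V=10.8371[hold]  S*(3)=71.1545
k=2: j=0 S=64.5375 intr=46.0325 cont=45.8203 V=46.0325[EX]; j=1 S=78.4500 intr=32.1200 cont=32.3652 V=32.3652[hold]; j=2 S=95.3616 intr=15.2084 cont=18.1666 V=18.1666[hold]  S*(2)=64.5375
k=1: j=0 S=71.1545 intr=39.4155 cont=39.3890 V=39.4155[EX]; j=1 S=86.4935 intr=24.0765 cont=25.5932 V=25.5932[hold]  S*(1)=71.1545
k=0: j=0 S=78.4500 intr=32.1200 cont=32.7566 V=32.7566[hold]  S*(0)=-

price = 32.7566
boundary = - 71.1545 64.5375 71.1545 78.4500 71.1545
tree:
32.7566
39.4155 25.5932
46.0325 32.3652 18.1666
52.0341 39.4155 24.7384 10.8371
57.4777 46.0325 32.1200 16.5853 4.3335
62.4150 52.0341 39.4155 24.1080 8.1182 0.0000
66.8932 57.4777 46.0325 32.1200 15.2084 0.0000 0.0000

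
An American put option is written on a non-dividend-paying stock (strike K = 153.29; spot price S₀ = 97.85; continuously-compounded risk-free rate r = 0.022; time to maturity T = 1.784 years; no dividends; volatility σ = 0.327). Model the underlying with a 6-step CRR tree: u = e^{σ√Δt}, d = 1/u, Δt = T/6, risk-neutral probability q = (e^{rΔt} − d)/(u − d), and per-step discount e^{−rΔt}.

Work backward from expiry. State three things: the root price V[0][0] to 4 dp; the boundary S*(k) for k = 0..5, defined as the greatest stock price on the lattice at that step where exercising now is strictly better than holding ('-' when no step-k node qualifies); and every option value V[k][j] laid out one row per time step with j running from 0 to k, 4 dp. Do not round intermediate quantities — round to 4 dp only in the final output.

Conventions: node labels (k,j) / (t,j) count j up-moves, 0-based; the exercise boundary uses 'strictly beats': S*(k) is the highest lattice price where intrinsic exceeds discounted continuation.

price = 57.0670
boundary = - 81.8696 68.4991 81.8696 97.8500 116.9496
tree:
57.0670
71.4204 41.9196
84.7909 55.9221 26.9520
95.9778 71.4204 39.4876 13.4059
105.3377 84.7909 55.4400 22.3211 3.6922
113.1691 95.9778 71.4204 36.3404 7.0634 0.0000
119.7214 105.3377 84.7909 55.4400 13.5127 0.0000 0.0000

params: Δt=0.29733 u=1.19519 d=0.83669 q=0.47385 e^(-rΔt)=0.99348
t_6 payoffs: 119.7214 105.3377 84.7909 55.4400 13.5127 0.0000 0.0000
t_5: node(5,0) S=40.1209 payoff=113.1691 vs cont=112.1696 → 113.1691 [stop]  node(5,1) S=57.3122 payoff=95.9778 vs cont=94.9784 → 95.9778 [stop]  node(5,2) S=81.8696 payoff=71.4204 vs cont=70.4209 → 71.4204 [stop]  node(5,3) S=116.9496 payoff=36.3404 vs cont=35.3409 → 36.3404 [stop]  node(5,4) S=167.0609 payoff=0.0000 vs cont=7.0634 → 7.0634 [wait]  node(5,5) S=238.6440 payoff=0.0000 vs cont=0.0000 → 0.0000 [wait]  ⇒ S*(5)=116.9496
t_4: node(4,0) S=47.9523 payoff=105.3377 vs cont=104.3383 → 105.3377 [stop]  node(4,1) S=68.4991 payoff=84.7909 vs cont=83.7914 → 84.7909 [stop]  node(4,2) S=97.8500 payoff=55.4400 vs cont=54.4406 → 55.4400 [stop]  node(4,3) S=139.7773 payoff=13.5127 vs cont=22.3211 → 22.3211 [wait]  node(4,4) S=199.6699 payoff=0.0000 vs cont=3.6922 → 3.6922 [wait]  ⇒ S*(4)=97.8500
t_3: node(3,0) S=57.3122 payoff=95.9778 vs cont=94.9784 → 95.9778 [stop]  node(3,1) S=81.8696 payoff=71.4204 vs cont=70.4209 → 71.4204 [stop]  node(3,2) S=116.9496 payoff=36.3404 vs cont=39.4876 → 39.4876 [wait]  node(3,3) S=167.0609 payoff=0.0000 vs cont=13.4059 → 13.4059 [wait]  ⇒ S*(3)=81.8696
t_2: node(2,0) S=68.4991 payoff=84.7909 vs cont=83.7914 → 84.7909 [stop]  node(2,1) S=97.8500 payoff=55.4400 vs cont=55.9221 → 55.9221 [wait]  node(2,2) S=139.7773 payoff=13.5127 vs cont=26.9520 → 26.9520 [wait]  ⇒ S*(2)=68.4991
t_1: node(1,0) S=81.8696 payoff=71.4204 vs cont=70.6479 → 71.4204 [stop]  node(1,1) S=116.9496 payoff=36.3404 vs cont=41.9196 → 41.9196 [wait]  ⇒ S*(1)=81.8696
t_0: node(0,0) S=97.8500 payoff=55.4400 vs cont=57.0670 → 57.0670 [wait]  ⇒ S*(0)=-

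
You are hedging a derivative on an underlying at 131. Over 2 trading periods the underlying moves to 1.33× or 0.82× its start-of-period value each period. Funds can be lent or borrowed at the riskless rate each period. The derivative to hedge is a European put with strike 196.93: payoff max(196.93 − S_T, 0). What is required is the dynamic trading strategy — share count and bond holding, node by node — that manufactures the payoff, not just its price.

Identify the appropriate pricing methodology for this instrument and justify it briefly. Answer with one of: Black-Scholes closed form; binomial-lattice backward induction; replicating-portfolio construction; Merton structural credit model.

framework: replicating-portfolio construction

Key observation: the mandate to exhibit the hedge at every date and state singles out the replicating-portfolio construction on the 2-period tree with factors 1.33 and 0.82 from 131.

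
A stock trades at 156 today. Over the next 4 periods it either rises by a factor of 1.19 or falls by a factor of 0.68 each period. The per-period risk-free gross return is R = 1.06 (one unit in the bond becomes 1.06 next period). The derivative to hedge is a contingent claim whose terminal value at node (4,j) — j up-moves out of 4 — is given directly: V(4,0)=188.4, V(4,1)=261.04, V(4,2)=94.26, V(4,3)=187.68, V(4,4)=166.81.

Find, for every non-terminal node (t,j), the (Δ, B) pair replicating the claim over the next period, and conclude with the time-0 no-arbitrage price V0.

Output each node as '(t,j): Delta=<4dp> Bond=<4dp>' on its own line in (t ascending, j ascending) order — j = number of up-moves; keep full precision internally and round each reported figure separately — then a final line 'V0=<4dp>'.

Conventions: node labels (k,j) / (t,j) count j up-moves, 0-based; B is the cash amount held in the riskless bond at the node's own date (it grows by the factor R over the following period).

The replicating-portfolio and risk-neutral prices coincide; use p* = (1.06−0.68)/(1.19−0.68) = 0.7451 for the latter.
At maturity the claim pays: V(4,0)=188.4000, V(4,1)=261.0400, V(4,2)=94.2600, V(4,3)=187.6800, V(4,4)=166.8100
(3,0): S=49.0514. Δ = (V_up−V_dn)/(S_up−S_dn) = (261.0400−188.4000)/(58.3712−33.3549) = 2.9037. V = [p*·261.0400 + (1−p*)·188.4000]/1.06 = 228.7962. B = V − Δ·S = 86.3648.
(3,1): S=85.8399. Δ = (V_up−V_dn)/(S_up−S_dn) = (94.2600−261.0400)/(102.1495−58.3712) = -3.8096. V = [p*·94.2600 + (1−p*)·261.0400]/1.06 = 129.0307. B = V − Δ·S = 456.0503.
(3,2): S=150.2199. Δ = (V_up−V_dn)/(S_up−S_dn) = (187.6800−94.2600)/(178.7617−102.1495) = 1.2194. V = [p*·187.6800 + (1−p*)·94.2600]/1.06 = 154.5916. B = V − Δ·S = -28.5849.
(3,3): S=262.8848. Δ = (V_up−V_dn)/(S_up−S_dn) = (166.8100−187.6800)/(312.8329−178.7617) = -0.1557. V = [p*·166.8100 + (1−p*)·187.6800]/1.06 = 162.3866. B = V − Δ·S = 203.3082.
(2,0): S=72.1344. Δ = (V_up−V_dn)/(S_up−S_dn) = (129.0307−228.7962)/(85.8399−49.0514) = -2.7119. V = [p*·129.0307 + (1−p*)·228.7962]/1.06 = 145.7180. B = V − Δ·S = 341.3366.
(2,1): S=126.2352. Δ = (V_up−V_dn)/(S_up−S_dn) = (154.5916−129.0307)/(150.2199−85.8399) = 0.3970. V = [p*·154.5916 + (1−p*)·129.0307]/1.06 = 139.6944. B = V − Δ·S = 89.5751.
(2,2): S=220.9116. Δ = (V_up−V_dn)/(S_up−S_dn) = (162.3866−154.5916)/(262.8848−150.2199) = 0.0692. V = [p*·162.3866 + (1−p*)·154.5916]/1.06 = 151.3204. B = V − Δ·S = 136.0360.
(1,0): S=106.0800. Δ = (V_up−V_dn)/(S_up−S_dn) = (139.6944−145.7180)/(126.2352−72.1344) = -0.1113. V = [p*·139.6944 + (1−p*)·145.7180]/1.06 = 133.2357. B = V − Δ·S = 145.0468.
(1,1): S=185.6400. Δ = (V_up−V_dn)/(S_up−S_dn) = (151.3204−139.6944)/(220.9116−126.2352) = 0.1228. V = [p*·151.3204 + (1−p*)·139.6944]/1.06 = 139.9594. B = V − Δ·S = 117.1632.
(0,0): S=156.0000. Δ = (V_up−V_dn)/(S_up−S_dn) = (139.9594−133.2357)/(185.6400−106.0800) = 0.0845. V = [p*·139.9594 + (1−p*)·133.2357]/1.06 = 130.4203. B = V − Δ·S = 117.2366.
Check: Δ(0,0)·S0 + B(0,0) = 130.4203 = V0.

(0,0): Delta=0.0845 Bond=117.2366
(1,0): Delta=-0.1113 Bond=145.0468
(1,1): Delta=0.1228 Bond=117.1632
(2,0): Delta=-2.7119 Bond=341.3366
(2,1): Delta=0.3970 Bond=89.5751
(2,2): Delta=0.0692 Bond=136.0360
(3,0): Delta=2.9037 Bond=86.3648
(3,1): Delta=-3.8096 Bond=456.0503
(3,2): Delta=1.2194 Bond=-28.5849
(3,3): Delta=-0.1557 Bond=203.3082
V0=130.4203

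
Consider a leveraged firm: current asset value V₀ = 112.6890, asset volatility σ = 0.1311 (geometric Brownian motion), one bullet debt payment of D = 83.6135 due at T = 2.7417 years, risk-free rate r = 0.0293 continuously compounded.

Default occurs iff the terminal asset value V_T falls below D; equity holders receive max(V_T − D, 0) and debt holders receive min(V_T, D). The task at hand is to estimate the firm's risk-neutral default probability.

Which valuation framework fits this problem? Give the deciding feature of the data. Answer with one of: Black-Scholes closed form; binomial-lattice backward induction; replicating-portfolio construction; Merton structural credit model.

Key observation: with the firm-asset dynamics (V₀ = 112.6890) and a single zero-coupon liability of face 83.6135 given, debt value, spread, and default probability all derive from the option view of the balance sheet.

framework: Merton structural credit model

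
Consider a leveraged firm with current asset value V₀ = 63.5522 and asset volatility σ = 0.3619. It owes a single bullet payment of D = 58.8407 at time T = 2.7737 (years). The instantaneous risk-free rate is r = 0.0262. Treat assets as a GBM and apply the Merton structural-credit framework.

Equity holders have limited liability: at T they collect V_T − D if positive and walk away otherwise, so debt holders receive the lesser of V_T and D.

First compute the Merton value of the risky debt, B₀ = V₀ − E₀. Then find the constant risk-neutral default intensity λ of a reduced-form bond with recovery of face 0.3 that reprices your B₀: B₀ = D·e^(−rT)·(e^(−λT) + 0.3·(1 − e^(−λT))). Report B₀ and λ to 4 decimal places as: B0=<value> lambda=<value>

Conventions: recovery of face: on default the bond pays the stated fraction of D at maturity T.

B0=44.7117 lambda=0.1091

Apply the equity-as-call identities (strike 58.8407, horizon 2.7737 years):
d₁ = [ln(V₀/D) + (r + σ²/2)T] / (σ√T)
   = [ln(63.5522/58.8407) + (0.0262 + 0.5·0.3619²)·2.7737] / (0.3619·√2.7737)
   = [0.077028 + 0.254309] / 0.602724 = 0.549732
d₂ = d₁ − σ√T = 0.549732 − 0.602724 = -0.052991
N(d₁) = 0.708749,  N(d₂) = 0.478869,  e^(−rT) = 0.929907
E₀ = V₀·N(d₁) − D·e^(−rT)·N(d₂)
   = 63.5522·0.708749 − 58.8407·0.929907·0.478869 = 18.840536
B₀ = V₀ − E₀ = 63.5522 − 18.840536 = 44.711664
e^(−λT) = (B₀·e^(rT)/D − 0.3)/(1 − 0.3) = (44.7117·1.075377/58.8407 − 0.3)/0.7 = 0.73879151
λ = −ln(0.73879151)/2.7737 = 0.109146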